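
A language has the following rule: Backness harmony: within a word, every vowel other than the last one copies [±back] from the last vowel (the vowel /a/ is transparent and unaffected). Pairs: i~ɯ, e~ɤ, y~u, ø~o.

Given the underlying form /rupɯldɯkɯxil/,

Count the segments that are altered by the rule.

/u/ harmonizes with /i/ ([-back]) → [y]
/ɯ/ harmonizes with /i/ ([-back]) → [i]
/ɯ/ harmonizes with /i/ ([-back]) → [i]
/ɯ/ harmonizes with /i/ ([-back]) → [i]
4 segments change.

4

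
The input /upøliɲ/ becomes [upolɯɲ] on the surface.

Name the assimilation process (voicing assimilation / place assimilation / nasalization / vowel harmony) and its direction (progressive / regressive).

/ø/→[o] /i/→[ɯ].
Vowels agree with the first vowel, so the harmony is progressive.

vowel harmony, progressive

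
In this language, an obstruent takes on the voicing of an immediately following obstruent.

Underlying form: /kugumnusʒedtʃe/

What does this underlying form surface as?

[kugumnuzʒettʃe]

/s/ before /ʒ/ (voiced) → [z]
/d/ before /tʃ/ (voiceless) → [t]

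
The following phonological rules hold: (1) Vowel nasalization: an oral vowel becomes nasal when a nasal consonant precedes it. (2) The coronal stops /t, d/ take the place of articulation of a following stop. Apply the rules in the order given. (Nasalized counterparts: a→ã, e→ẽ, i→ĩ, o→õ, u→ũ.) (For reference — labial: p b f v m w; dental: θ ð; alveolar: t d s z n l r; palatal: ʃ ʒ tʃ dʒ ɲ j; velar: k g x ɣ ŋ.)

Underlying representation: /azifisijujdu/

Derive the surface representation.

[azifisijujdu]

Rule 1: no segment meets the rule's conditions; no change.
After rule 1: azifisijujdu
Rule 2: no segment meets the rule's conditions; no change.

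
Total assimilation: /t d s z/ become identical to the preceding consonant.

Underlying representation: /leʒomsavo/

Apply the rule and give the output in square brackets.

/s/ after /m/ → [m] (total assimilation)

[leʒommavo]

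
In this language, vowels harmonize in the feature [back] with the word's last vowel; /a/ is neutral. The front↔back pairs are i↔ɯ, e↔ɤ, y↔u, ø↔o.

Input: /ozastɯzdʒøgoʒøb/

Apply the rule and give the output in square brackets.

[øzastizdʒøgøʒøb]

/o/ harmonizes with /ø/ ([-back]) → [ø]
/ɯ/ harmonizes with /ø/ ([-back]) → [i]
/o/ harmonizes with /ø/ ([-back]) → [ø]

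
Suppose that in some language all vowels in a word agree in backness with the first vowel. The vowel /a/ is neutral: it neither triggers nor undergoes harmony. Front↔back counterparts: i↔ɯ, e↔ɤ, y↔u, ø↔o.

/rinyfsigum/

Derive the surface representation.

/u/ harmonizes with /i/ ([-back]) → [y]

[rinyfsigym]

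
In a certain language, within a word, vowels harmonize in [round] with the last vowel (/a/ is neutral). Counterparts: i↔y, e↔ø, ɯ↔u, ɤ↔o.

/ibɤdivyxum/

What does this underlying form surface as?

[ybodyvyxum]

/i/ harmonizes with /u/ ([+round]) → [y]
/ɤ/ harmonizes with /u/ ([+round]) → [o]
/i/ harmonizes with /u/ ([+round]) → [y]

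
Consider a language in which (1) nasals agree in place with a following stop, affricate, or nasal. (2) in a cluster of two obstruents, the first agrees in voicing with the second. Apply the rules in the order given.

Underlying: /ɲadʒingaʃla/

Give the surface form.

[ɲadʒiŋgaʃla]

Rule 1: /n/ before /g/ (velar) → [ŋ]
After rule 1: ɲadʒiŋgaʃla
Rule 2: no segment meets the rule's conditions; no change.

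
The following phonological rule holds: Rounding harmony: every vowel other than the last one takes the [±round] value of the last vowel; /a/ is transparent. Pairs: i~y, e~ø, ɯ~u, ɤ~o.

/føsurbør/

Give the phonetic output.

[føsurbør]

no segment meets the rule's conditions; no change.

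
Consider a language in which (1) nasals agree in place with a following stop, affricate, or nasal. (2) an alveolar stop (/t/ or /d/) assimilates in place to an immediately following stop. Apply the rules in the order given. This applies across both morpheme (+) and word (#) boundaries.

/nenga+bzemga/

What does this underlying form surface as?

[neŋga+bzeŋga]

Rule 1: /n/ before /g/ (velar) → [ŋ]
Rule 1: /m/ before /g/ (velar) → [ŋ]
After rule 1: neŋga+bzeŋga
Rule 2: no segment meets the rule's conditions; no change.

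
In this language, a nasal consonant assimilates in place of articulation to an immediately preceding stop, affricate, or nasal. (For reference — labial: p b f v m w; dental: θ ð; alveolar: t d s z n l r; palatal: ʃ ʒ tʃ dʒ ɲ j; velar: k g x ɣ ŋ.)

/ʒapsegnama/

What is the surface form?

[ʒapsegŋama]

/n/ after /g/ (velar) → [ŋ]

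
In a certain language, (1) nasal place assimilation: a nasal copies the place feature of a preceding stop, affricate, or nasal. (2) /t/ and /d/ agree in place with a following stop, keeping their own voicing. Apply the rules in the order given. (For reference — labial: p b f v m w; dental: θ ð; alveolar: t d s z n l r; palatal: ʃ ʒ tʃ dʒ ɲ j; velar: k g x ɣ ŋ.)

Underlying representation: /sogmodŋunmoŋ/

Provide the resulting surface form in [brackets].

Rule 1: /m/ after /g/ (velar) → [ŋ]
Rule 1: /ŋ/ after /d/ (alveolar) → [n]
Rule 1: /m/ after /n/ (alveolar) → [n]
After rule 1: sogŋodnunnoŋ
Rule 2: no segment meets the rule's conditions; no change.

[sogŋodnunnoŋ]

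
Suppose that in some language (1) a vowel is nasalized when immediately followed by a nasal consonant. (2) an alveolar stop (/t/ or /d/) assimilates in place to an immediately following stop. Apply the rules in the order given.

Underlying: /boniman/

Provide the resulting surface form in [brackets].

Rule 1: /o/ before nasal /n/ → [õ]
Rule 1: /i/ before nasal /m/ → [ĩ]
Rule 1: /a/ before nasal /n/ → [ã]
After rule 1: bõnĩmãn
Rule 2: no segment meets the rule's conditions; no change.

[bõnĩmãn]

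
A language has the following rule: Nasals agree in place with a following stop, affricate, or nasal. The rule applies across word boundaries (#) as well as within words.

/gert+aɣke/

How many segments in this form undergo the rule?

0

No segment meets the rule's conditions.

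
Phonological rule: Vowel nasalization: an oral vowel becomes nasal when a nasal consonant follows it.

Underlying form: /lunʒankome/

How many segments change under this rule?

3

/u/ before nasal /n/ → [ũ]
/a/ before nasal /n/ → [ã]
/o/ before nasal /m/ → [õ]
3 segments change.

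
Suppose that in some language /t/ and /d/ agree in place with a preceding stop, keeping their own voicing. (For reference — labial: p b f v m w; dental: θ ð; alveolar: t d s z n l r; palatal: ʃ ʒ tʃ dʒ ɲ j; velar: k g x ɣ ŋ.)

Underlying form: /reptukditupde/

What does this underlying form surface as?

[reppukgitupbe]

/t/ after /p/ (labial) → [p]
/d/ after /k/ (velar) → [g]
/d/ after /p/ (labial) → [b]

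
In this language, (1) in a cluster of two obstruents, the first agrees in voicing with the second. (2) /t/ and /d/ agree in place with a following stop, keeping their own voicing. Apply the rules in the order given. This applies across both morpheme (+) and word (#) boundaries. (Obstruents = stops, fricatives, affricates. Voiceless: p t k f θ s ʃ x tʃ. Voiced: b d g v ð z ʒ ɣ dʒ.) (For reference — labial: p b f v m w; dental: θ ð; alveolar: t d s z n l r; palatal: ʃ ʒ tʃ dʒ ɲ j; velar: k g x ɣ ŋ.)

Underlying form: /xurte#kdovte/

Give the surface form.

Rule 1: /k/ before /d/ (voiced) → [g]
Rule 1: /v/ before /t/ (voiceless) → [f]
After rule 1: xurte#gdofte
Rule 2: no segment meets the rule's conditions; no change.

[xurte#gdofte]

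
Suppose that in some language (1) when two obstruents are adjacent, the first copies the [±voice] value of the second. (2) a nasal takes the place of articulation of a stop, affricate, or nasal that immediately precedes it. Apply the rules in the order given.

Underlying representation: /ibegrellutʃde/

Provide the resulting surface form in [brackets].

[ibegrelludʒde]

Rule 1: /tʃ/ before /d/ (voiced) → [dʒ]
After rule 1: ibegrelludʒde
Rule 2: no segment meets the rule's conditions; no change.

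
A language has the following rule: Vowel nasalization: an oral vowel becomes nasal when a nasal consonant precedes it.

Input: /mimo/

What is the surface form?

[mĩmõ]

/i/ after nasal /m/ → [ĩ]
/o/ after nasal /m/ → [õ]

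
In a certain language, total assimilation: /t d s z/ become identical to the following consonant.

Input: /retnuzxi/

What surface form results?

/t/ before /n/ → [n] (total assimilation)
/z/ before /x/ → [x] (total assimilation)

[rennuxxi]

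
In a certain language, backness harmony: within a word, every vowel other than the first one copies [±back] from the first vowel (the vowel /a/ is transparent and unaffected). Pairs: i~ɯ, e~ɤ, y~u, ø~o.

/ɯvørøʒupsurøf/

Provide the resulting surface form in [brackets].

/ø/ harmonizes with /ɯ/ ([+back]) → [o]
/ø/ harmonizes with /ɯ/ ([+back]) → [o]
/ø/ harmonizes with /ɯ/ ([+back]) → [o]

[ɯvoroʒupsurof]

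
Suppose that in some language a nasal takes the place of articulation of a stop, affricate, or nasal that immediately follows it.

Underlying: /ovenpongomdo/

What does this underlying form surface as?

[ovempoŋgondo]

/n/ before /p/ (labial) → [m]
/n/ before /g/ (velar) → [ŋ]
/m/ before /d/ (alveolar) → [n]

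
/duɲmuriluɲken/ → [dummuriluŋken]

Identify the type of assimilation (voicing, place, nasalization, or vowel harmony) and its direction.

/ɲ/→[m] /ɲ/→[ŋ].
Each target copies a feature from the following segment, so the direction is regressive.

place assimilation, regressive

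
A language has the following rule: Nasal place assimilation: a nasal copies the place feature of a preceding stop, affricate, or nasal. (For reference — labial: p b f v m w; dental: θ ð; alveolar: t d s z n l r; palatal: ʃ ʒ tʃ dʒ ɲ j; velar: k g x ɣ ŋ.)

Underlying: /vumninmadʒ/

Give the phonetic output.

[vumminnadʒ]

/n/ after /m/ (labial) → [m]
/m/ after /n/ (alveolar) → [n]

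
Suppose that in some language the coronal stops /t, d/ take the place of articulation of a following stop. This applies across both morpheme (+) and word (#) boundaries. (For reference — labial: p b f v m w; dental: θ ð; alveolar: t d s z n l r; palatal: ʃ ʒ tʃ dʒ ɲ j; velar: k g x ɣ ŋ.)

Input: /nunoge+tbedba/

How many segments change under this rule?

2

/t/ before /b/ (labial) → [p]
/d/ before /b/ (labial) → [b]
2 segments change.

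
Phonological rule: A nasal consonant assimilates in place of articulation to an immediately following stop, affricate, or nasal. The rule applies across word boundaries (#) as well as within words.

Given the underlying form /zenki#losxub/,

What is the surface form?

[zeŋki#losxub]

/n/ before /k/ (velar) → [ŋ]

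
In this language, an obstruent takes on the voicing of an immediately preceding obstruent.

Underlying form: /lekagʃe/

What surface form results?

[lekagʒe]

/ʃ/ after /g/ (voiced) → [ʒ]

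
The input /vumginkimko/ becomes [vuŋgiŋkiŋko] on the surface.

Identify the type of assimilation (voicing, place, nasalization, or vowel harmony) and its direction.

/m/→[ŋ] /n/→[ŋ] /m/→[ŋ].
Each target copies a feature from the following segment, so the direction is regressive.

place assimilation, regressive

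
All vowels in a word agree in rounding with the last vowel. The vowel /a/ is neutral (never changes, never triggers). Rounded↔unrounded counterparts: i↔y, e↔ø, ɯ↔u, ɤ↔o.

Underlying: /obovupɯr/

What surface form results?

[ɤbɤvɯpɯr]

/o/ harmonizes with /ɯ/ ([-round]) → [ɤ]
/o/ harmonizes with /ɯ/ ([-round]) → [ɤ]
/u/ harmonizes with /ɯ/ ([-round]) → [ɯ]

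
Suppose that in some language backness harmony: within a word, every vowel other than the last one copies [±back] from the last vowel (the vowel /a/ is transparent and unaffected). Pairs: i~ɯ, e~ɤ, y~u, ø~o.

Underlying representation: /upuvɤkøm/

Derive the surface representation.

[ypyvekøm]

/u/ harmonizes with /ø/ ([-back]) → [y]
/u/ harmonizes with /ø/ ([-back]) → [y]
/ɤ/ harmonizes with /ø/ ([-back]) → [e]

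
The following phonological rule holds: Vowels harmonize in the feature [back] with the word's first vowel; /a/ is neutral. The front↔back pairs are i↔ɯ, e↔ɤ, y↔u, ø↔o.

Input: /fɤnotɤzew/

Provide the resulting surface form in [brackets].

[fɤnotɤzɤw]

/e/ harmonizes with /ɤ/ ([+back]) → [ɤ]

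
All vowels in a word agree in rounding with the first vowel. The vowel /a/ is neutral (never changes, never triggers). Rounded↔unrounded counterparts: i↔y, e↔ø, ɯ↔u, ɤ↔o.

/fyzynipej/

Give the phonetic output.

[fyzynypøj]

/i/ harmonizes with /y/ ([+round]) → [y]
/e/ harmonizes with /y/ ([+round]) → [ø]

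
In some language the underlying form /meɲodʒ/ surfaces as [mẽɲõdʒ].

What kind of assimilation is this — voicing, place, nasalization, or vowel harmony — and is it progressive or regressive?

/e/→[ẽ] /o/→[õ].
Each target copies a feature from the preceding segment, so the direction is progressive.

nasalization, progressive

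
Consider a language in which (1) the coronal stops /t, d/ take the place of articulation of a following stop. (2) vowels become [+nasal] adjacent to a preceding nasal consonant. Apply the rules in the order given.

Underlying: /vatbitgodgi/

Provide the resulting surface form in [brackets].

[vapbikgoggi]

Rule 1: /t/ before /b/ (labial) → [p]
Rule 1: /t/ before /g/ (velar) → [k]
Rule 1: /d/ before /g/ (velar) → [g]
After rule 1: vapbikgoggi
Rule 2: no segment meets the rule's conditions; no change.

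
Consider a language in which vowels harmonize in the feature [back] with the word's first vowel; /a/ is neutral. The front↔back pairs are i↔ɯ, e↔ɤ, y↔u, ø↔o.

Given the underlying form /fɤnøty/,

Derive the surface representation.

/ø/ harmonizes with /ɤ/ ([+back]) → [o]
/y/ harmonizes with /ɤ/ ([+back]) → [u]

[fɤnotu]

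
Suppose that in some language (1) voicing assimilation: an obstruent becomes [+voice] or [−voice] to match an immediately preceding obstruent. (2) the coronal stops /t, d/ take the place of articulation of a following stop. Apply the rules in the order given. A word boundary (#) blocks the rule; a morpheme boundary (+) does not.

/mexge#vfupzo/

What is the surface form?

Rule 1: /g/ after /x/ (voiceless) → [k]
Rule 1: /f/ after /v/ (voiced) → [v]
Rule 1: /z/ after /p/ (voiceless) → [s]
After rule 1: mexke#vvupso
Rule 2: no segment meets the rule's conditions; no change.

[mexke#vvupso]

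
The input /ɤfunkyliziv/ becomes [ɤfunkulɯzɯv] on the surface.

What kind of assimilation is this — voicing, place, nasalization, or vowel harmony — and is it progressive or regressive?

vowel harmony, progressive

/y/→[u] /i/→[ɯ] /i/→[ɯ].
Vowels agree with the first vowel, so the harmony is progressive.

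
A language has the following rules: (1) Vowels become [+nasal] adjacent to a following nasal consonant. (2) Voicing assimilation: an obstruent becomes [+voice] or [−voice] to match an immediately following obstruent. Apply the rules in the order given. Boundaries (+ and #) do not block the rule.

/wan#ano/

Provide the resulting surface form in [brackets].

Rule 1: /a/ before nasal /n/ → [ã]
Rule 1: /a/ before nasal /n/ → [ã]
After rule 1: wãn#ãno
Rule 2: no segment meets the rule's conditions; no change.

[wãn#ãno]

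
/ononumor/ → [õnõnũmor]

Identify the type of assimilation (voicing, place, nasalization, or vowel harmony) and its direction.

nasalization, regressive

/o/→[õ] /o/→[õ] /u/→[ũ].
Each target copies a feature from the following segment, so the direction is regressive.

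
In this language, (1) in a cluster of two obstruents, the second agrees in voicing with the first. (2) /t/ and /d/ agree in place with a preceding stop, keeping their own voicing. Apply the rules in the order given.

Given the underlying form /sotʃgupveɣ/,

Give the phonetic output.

Rule 1: /g/ after /tʃ/ (voiceless) → [k]
Rule 1: /v/ after /p/ (voiceless) → [f]
After rule 1: sotʃkupfeɣ
Rule 2: no segment meets the rule's conditions; no change.

[sotʃkupfeɣ]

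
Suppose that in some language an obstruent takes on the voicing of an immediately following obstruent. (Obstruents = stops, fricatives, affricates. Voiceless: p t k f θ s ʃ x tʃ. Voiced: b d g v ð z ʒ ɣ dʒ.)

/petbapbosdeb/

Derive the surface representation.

[pedbabbozdeb]

/t/ before /b/ (voiced) → [d]
/p/ before /b/ (voiced) → [b]
/s/ before /d/ (voiced) → [z]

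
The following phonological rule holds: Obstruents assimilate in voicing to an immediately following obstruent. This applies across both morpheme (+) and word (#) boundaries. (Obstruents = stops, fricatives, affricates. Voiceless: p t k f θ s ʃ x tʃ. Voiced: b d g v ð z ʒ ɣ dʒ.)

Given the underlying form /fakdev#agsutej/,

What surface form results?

[fagdev#aksutej]

/k/ before /d/ (voiced) → [g]
/g/ before /s/ (voiceless) → [k]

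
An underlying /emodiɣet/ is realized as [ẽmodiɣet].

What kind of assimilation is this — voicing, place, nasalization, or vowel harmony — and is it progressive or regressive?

nasalization, regressive

/e/→[ẽ].
Each target copies a feature from the following segment, so the direction is regressive.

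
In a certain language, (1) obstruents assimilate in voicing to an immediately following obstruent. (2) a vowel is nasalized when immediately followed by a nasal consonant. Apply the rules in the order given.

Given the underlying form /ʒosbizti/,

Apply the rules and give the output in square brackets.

[ʒozbisti]

Rule 1: /s/ before /b/ (voiced) → [z]
Rule 1: /z/ before /t/ (voiceless) → [s]
After rule 1: ʒozbisti
Rule 2: no segment meets the rule's conditions; no change.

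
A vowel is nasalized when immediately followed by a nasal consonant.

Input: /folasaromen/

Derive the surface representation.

[folasarõmẽn]

/o/ before nasal /m/ → [õ]
/e/ before nasal /n/ → [ẽ]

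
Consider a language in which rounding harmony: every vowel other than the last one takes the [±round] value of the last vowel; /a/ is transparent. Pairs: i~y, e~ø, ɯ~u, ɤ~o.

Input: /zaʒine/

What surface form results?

no segment meets the rule's conditions; no change.

[zaʒine]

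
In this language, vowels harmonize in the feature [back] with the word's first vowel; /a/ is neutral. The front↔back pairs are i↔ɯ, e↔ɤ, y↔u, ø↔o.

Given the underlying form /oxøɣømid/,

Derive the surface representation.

[oxoɣomɯd]

/ø/ harmonizes with /o/ ([+back]) → [o]
/ø/ harmonizes with /o/ ([+back]) → [o]
/i/ harmonizes with /o/ ([+back]) → [ɯ]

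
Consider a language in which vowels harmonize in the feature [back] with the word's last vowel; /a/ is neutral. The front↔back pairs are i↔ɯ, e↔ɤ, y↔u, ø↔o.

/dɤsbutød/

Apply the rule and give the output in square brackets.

/ɤ/ harmonizes with /ø/ ([-back]) → [e]
/u/ harmonizes with /ø/ ([-back]) → [y]

[desbytød]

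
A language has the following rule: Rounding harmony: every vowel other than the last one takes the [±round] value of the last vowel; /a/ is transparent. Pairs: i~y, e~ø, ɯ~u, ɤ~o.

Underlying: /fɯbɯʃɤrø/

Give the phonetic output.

/ɯ/ harmonizes with /ø/ ([+round]) → [u]
/ɯ/ harmonizes with /ø/ ([+round]) → [u]
/ɤ/ harmonizes with /ø/ ([+round]) → [o]

[fubuʃorø]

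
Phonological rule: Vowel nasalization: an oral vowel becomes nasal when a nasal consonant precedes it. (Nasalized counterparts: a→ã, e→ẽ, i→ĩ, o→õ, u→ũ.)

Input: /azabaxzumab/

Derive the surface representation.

/a/ after nasal /m/ → [ã]

[azabaxzumãb]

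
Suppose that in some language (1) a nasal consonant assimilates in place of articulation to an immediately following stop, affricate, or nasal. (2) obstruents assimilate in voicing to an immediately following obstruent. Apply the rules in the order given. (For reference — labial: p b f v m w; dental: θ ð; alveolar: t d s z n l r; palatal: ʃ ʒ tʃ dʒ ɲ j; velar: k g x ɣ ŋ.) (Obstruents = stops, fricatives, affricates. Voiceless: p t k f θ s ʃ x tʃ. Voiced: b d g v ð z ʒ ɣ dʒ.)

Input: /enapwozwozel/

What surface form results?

[enapwozwozel]

Rule 1: no segment meets the rule's conditions; no change.
After rule 1: enapwozwozel
Rule 2: no segment meets the rule's conditions; no change.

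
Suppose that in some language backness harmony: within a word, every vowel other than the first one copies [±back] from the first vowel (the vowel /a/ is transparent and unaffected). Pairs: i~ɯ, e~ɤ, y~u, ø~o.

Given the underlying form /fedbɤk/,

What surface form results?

/ɤ/ harmonizes with /e/ ([-back]) → [e]

[fedbek]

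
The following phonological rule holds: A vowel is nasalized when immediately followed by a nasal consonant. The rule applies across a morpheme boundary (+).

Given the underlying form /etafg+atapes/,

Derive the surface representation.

no segment meets the rule's conditions; no change.

[etafg+atapes]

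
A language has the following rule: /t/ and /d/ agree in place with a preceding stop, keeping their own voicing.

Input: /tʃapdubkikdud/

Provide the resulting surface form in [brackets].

/d/ after /p/ (labial) → [b]
/d/ after /k/ (velar) → [g]

[tʃapbubkikgud]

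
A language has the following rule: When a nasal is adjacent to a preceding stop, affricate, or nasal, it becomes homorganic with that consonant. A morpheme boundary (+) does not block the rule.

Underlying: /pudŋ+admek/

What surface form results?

[pudn+adnek]

/ŋ/ after /d/ (alveolar) → [n]
/m/ after /d/ (alveolar) → [n]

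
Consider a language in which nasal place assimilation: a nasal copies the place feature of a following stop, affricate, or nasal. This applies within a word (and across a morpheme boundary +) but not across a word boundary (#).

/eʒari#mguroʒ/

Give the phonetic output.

/m/ before /g/ (velar) → [ŋ]

[eʒari#ŋguroʒ]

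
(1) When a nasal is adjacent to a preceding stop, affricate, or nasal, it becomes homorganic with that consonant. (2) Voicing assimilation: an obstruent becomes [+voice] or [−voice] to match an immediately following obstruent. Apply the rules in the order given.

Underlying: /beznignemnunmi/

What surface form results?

Rule 1: /n/ after /g/ (velar) → [ŋ]
Rule 1: /n/ after /m/ (labial) → [m]
Rule 1: /m/ after /n/ (alveolar) → [n]
After rule 1: beznigŋemmunni
Rule 2: no segment meets the rule's conditions; no change.

[beznigŋemmunni]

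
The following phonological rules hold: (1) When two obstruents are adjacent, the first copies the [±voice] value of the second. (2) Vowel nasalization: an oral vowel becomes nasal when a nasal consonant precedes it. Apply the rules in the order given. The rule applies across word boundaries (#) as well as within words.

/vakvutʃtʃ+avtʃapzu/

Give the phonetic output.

[vagvutʃtʃ+aftʃabzu]

Rule 1: /k/ before /v/ (voiced) → [g]
Rule 1: /v/ before /tʃ/ (voiceless) → [f]
Rule 1: /p/ before /z/ (voiced) → [b]
After rule 1: vagvutʃtʃ+aftʃabzu
Rule 2: no segment meets the rule's conditions; no change.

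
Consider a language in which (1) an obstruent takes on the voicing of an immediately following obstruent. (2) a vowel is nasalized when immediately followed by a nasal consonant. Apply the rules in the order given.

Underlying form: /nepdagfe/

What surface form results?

[nebdakfe]

Rule 1: /p/ before /d/ (voiced) → [b]
Rule 1: /g/ before /f/ (voiceless) → [k]
After rule 1: nebdakfe
Rule 2: no segment meets the rule's conditions; no change.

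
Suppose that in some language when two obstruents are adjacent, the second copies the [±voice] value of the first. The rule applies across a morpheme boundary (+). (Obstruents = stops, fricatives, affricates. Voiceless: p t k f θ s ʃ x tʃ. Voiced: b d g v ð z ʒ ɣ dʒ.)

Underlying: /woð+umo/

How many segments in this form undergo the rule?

0

No segment meets the rule's conditions.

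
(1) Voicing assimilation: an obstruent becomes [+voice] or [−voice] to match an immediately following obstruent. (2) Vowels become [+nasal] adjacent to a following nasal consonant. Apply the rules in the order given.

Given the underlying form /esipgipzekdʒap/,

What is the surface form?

Rule 1: /p/ before /g/ (voiced) → [b]
Rule 1: /p/ before /z/ (voiced) → [b]
Rule 1: /k/ before /dʒ/ (voiced) → [g]
After rule 1: esibgibzegdʒap
Rule 2: no segment meets the rule's conditions; no change.

[esibgibzegdʒap]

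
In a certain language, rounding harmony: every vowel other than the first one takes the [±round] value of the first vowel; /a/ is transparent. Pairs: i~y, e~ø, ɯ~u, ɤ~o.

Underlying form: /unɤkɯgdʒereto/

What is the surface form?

[unokugdʒørøto]

/ɤ/ harmonizes with /u/ ([+round]) → [o]
/ɯ/ harmonizes with /u/ ([+round]) → [u]
/e/ harmonizes with /u/ ([+round]) → [ø]
/e/ harmonizes with /u/ ([+round]) → [ø]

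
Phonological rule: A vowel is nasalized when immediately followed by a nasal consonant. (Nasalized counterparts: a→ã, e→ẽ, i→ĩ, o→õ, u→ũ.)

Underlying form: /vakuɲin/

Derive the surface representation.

[vakũɲĩn]

/u/ before nasal /ɲ/ → [ũ]
/i/ before nasal /n/ → [ĩ]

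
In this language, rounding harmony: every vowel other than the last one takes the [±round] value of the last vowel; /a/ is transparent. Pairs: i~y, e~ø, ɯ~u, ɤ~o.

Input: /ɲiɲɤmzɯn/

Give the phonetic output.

no segment meets the rule's conditions; no change.

[ɲiɲɤmzɯn]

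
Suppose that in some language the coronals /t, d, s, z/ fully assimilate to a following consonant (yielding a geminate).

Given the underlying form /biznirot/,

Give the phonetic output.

[binnirot]

/z/ before /n/ → [n] (total assimilation)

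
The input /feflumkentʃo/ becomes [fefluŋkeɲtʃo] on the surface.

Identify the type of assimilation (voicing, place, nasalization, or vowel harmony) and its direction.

/m/→[ŋ] /n/→[ɲ].
Each target copies a feature from the following segment, so the direction is regressive.

place assimilation, regressive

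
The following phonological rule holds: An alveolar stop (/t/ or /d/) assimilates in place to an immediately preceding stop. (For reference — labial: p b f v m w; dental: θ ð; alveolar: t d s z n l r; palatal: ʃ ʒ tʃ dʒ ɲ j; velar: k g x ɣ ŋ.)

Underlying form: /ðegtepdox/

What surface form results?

[ðegkepbox]

/t/ after /g/ (velar) → [k]
/d/ after /p/ (labial) → [b]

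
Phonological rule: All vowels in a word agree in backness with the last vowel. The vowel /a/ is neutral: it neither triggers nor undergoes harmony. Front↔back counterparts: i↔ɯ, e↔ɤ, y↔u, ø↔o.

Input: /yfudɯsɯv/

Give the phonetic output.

/y/ harmonizes with /ɯ/ ([+back]) → [u]

[ufudɯsɯv]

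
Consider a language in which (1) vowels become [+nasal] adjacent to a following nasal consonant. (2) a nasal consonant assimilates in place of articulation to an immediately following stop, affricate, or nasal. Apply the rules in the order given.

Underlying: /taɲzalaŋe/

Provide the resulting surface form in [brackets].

Rule 1: /a/ before nasal /ɲ/ → [ã]
Rule 1: /a/ before nasal /ŋ/ → [ã]
After rule 1: tãɲzalãŋe
Rule 2: no segment meets the rule's conditions; no change.

[tãɲzalãŋe]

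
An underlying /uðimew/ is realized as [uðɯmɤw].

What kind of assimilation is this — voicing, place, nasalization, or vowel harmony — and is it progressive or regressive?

vowel harmony, progressive

/i/→[ɯ] /e/→[ɤ].
Vowels agree with the first vowel, so the harmony is progressive.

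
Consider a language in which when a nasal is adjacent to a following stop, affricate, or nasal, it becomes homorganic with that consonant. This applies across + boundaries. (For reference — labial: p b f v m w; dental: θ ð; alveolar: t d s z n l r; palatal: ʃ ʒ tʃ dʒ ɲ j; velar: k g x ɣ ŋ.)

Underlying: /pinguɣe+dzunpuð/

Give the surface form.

[piŋguɣe+dzumpuð]

/n/ before /g/ (velar) → [ŋ]
/n/ before /p/ (labial) → [m]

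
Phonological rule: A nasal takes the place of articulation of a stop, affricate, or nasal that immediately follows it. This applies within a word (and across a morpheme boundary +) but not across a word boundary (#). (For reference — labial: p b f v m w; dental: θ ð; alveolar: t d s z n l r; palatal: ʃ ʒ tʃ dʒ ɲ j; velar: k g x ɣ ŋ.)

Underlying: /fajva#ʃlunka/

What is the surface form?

[fajva#ʃluŋka]

/n/ before /k/ (velar) → [ŋ]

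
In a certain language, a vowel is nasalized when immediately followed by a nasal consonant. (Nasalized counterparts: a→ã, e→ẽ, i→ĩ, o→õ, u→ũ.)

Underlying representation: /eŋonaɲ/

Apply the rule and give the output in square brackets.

[ẽŋõnãɲ]

/e/ before nasal /ŋ/ → [ẽ]
/o/ before nasal /n/ → [õ]
/a/ before nasal /ɲ/ → [ã]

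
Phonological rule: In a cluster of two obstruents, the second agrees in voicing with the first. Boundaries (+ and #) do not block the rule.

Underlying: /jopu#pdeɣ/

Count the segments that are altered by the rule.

/d/ after /p/ (voiceless) → [t]
1 segment changes.

1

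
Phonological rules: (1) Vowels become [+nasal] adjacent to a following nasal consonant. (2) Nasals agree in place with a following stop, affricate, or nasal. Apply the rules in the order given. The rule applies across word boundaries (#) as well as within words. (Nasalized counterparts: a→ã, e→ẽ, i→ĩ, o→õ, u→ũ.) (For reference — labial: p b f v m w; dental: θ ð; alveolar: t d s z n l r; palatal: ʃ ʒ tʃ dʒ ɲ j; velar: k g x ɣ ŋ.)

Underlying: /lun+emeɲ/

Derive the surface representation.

[lũn+ẽmẽɲ]

Rule 1: /u/ before nasal /n/ → [ũ]
Rule 1: /e/ before nasal /m/ → [ẽ]
Rule 1: /e/ before nasal /ɲ/ → [ẽ]
After rule 1: lũn+ẽmẽɲ
Rule 2: no segment meets the rule's conditions; no change.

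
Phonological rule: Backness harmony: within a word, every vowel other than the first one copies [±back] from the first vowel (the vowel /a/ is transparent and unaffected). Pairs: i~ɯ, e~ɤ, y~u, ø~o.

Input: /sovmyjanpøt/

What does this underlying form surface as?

/y/ harmonizes with /o/ ([+back]) → [u]
/ø/ harmonizes with /o/ ([+back]) → [o]

[sovmujanpot]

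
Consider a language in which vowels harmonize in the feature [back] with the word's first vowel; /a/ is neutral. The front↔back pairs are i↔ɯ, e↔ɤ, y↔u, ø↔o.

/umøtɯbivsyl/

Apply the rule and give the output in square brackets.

/ø/ harmonizes with /u/ ([+back]) → [o]
/i/ harmonizes with /u/ ([+back]) → [ɯ]
/y/ harmonizes with /u/ ([+back]) → [u]

[umotɯbɯvsul]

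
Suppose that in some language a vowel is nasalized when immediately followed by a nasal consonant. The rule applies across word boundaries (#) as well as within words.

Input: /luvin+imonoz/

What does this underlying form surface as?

[luvĩn+ĩmõnoz]

/i/ before nasal /n/ → [ĩ]
/i/ before nasal /m/ → [ĩ]
/o/ before nasal /n/ → [õ]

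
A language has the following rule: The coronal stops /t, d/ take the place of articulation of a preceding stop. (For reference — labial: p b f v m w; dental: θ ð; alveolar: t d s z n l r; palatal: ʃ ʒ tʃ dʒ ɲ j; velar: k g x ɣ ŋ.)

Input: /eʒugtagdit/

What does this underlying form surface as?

[eʒugkaggit]

/t/ after /g/ (velar) → [k]
/d/ after /g/ (velar) → [g]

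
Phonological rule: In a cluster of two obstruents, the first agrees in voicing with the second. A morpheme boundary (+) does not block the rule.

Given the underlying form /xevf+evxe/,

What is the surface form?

[xeff+efxe]

/v/ before /f/ (voiceless) → [f]
/v/ before /x/ (voiceless) → [f]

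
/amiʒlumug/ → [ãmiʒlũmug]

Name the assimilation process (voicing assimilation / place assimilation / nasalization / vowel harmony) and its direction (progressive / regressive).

nasalization, regressive

/a/→[ã] /u/→[ũ].
Each target copies a feature from the following segment, so the direction is regressive.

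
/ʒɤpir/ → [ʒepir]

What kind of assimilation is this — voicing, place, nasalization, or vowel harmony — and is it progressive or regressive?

/ɤ/→[e].
Vowels agree with the last vowel, so the harmony is regressive.

vowel harmony, regressive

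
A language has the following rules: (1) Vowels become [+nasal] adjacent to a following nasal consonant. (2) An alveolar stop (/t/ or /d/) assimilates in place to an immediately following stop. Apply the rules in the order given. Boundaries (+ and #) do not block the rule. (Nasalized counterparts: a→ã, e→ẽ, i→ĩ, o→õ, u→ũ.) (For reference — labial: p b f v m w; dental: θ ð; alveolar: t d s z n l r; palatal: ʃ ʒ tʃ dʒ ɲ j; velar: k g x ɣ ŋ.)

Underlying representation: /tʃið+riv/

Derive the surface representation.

Rule 1: no segment meets the rule's conditions; no change.
After rule 1: tʃið+riv
Rule 2: no segment meets the rule's conditions; no change.

[tʃið+riv]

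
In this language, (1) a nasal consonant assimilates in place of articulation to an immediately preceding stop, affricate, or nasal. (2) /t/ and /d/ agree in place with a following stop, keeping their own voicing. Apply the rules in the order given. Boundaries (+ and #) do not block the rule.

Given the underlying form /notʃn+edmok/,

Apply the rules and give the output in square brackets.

Rule 1: /n/ after /tʃ/ (palatal) → [ɲ]
Rule 1: /m/ after /d/ (alveolar) → [n]
After rule 1: notʃɲ+ednok
Rule 2: no segment meets the rule's conditions; no change.

[notʃɲ+ednok]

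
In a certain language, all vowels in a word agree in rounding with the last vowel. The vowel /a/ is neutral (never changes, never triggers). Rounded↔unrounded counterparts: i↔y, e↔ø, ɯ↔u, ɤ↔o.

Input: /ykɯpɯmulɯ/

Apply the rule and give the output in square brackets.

[ikɯpɯmɯlɯ]

/y/ harmonizes with /ɯ/ ([-round]) → [i]
/u/ harmonizes with /ɯ/ ([-round]) → [ɯ]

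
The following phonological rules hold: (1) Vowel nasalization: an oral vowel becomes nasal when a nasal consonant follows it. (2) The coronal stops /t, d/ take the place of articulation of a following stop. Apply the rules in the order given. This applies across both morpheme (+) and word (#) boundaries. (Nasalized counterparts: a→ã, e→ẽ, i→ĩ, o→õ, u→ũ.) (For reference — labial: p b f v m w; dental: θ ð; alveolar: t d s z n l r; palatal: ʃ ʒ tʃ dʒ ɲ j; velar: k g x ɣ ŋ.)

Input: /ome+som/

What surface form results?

[õme+sõm]

Rule 1: /o/ before nasal /m/ → [õ]
Rule 1: /o/ before nasal /m/ → [õ]
After rule 1: õme+sõm
Rule 2: no segment meets the rule's conditions; no change.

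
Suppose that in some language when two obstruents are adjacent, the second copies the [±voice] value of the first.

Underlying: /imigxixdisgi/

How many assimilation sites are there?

3

/x/ after /g/ (voiced) → [ɣ]
/d/ after /x/ (voiceless) → [t]
/g/ after /s/ (voiceless) → [k]
3 segments change.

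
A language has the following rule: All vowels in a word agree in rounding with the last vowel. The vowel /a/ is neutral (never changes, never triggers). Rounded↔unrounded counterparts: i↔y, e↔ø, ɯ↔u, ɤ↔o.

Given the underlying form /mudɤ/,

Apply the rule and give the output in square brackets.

/u/ harmonizes with /ɤ/ ([-round]) → [ɯ]

[mɯdɤ]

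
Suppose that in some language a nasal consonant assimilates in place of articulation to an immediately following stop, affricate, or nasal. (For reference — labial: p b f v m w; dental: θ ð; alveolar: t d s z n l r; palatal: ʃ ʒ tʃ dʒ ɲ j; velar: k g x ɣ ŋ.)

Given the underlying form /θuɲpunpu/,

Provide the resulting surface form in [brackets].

/ɲ/ before /p/ (labial) → [m]
/n/ before /p/ (labial) → [m]

[θumpumpu]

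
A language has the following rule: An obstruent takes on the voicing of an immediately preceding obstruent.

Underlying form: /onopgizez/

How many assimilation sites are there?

/g/ after /p/ (voiceless) → [k]
1 segment changes.

1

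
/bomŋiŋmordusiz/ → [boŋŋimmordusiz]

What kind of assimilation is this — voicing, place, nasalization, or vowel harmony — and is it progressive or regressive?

place assimilation, regressive

/m/→[ŋ] /ŋ/→[m].
Each target copies a feature from the following segment, so the direction is regressive.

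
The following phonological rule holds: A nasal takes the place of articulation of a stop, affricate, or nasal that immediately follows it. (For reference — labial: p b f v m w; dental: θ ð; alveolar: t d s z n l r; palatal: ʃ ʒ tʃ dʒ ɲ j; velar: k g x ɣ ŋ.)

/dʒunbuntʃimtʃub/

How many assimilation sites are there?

/n/ before /b/ (labial) → [m]
/n/ before /tʃ/ (palatal) → [ɲ]
/m/ before /tʃ/ (palatal) → [ɲ]
3 segments change.

3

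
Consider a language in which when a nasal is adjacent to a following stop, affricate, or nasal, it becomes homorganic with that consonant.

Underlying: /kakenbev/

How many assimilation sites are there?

1

/n/ before /b/ (labial) → [m]
1 segment changes.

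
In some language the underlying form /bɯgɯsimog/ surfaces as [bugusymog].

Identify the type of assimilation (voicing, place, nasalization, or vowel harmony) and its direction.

vowel harmony, regressive

/ɯ/→[u] /ɯ/→[u] /i/→[y].
Vowels agree with the last vowel, so the harmony is regressive.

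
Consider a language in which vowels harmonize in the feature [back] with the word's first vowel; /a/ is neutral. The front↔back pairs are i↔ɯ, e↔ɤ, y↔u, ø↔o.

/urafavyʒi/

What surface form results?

[urafavuʒɯ]

/y/ harmonizes with /u/ ([+back]) → [u]
/i/ harmonizes with /u/ ([+back]) → [ɯ]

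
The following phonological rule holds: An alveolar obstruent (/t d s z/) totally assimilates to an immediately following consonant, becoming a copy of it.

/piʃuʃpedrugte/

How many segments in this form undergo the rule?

/d/ before /r/ → [r] (total assimilation)
1 segment changes.

1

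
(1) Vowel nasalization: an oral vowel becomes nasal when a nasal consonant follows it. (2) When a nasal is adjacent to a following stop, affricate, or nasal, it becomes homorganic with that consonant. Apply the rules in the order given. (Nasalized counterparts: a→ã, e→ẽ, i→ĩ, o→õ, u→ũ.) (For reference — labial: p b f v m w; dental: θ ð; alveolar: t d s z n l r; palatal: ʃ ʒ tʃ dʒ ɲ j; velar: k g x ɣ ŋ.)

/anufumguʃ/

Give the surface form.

Rule 1: /a/ before nasal /n/ → [ã]
Rule 1: /u/ before nasal /m/ → [ũ]
After rule 1: ãnufũmguʃ
Rule 2: /m/ before /g/ (velar) → [ŋ]

[ãnufũŋguʃ]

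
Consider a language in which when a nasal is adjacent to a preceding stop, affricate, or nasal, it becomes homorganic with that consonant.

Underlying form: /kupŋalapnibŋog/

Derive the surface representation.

/ŋ/ after /p/ (labial) → [m]
/n/ after /p/ (labial) → [m]
/ŋ/ after /b/ (labial) → [m]

[kupmalapmibmog]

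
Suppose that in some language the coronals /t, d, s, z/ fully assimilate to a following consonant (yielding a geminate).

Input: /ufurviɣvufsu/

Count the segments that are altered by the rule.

No segment meets the rule's conditions.

0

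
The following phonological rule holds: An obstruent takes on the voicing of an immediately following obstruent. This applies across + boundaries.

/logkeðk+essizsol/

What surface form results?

/g/ before /k/ (voiceless) → [k]
/ð/ before /k/ (voiceless) → [θ]
/z/ before /s/ (voiceless) → [s]

[lokkeθk+essissol]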